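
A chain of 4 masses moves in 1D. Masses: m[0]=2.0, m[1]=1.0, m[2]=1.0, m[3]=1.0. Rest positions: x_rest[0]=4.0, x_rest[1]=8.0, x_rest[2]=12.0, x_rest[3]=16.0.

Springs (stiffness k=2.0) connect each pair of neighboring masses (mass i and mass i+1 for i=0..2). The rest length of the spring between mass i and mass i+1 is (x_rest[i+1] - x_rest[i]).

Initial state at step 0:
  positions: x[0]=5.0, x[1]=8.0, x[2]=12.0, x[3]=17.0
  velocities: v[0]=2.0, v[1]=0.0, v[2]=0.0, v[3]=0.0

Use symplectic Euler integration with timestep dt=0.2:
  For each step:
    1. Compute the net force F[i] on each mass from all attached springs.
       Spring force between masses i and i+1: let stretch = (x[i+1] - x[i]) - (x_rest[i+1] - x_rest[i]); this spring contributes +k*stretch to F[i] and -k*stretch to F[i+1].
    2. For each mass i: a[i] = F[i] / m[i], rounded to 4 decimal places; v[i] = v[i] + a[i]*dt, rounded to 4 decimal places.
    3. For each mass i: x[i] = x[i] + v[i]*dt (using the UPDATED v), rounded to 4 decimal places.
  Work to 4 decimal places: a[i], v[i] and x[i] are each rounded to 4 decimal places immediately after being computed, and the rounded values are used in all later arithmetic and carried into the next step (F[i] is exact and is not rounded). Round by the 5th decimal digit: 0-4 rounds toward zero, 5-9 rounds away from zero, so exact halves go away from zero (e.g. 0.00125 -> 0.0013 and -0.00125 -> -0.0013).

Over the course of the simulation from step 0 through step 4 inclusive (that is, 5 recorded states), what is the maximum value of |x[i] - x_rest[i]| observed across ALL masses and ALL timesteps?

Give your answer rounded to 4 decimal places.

Answer: 2.1192

Derivation:
Step 0: x=[5.0000 8.0000 12.0000 17.0000] v=[2.0000 0.0000 0.0000 0.0000]
Step 1: x=[5.3600 8.0800 12.0800 16.9200] v=[1.8000 0.4000 0.4000 -0.4000]
Step 2: x=[5.6688 8.2624 12.2272 16.7728] v=[1.5440 0.9120 0.7360 -0.7360]
Step 3: x=[5.9213 8.5545 12.4209 16.5820] v=[1.2627 1.4605 0.9683 -0.9542]
Step 4: x=[6.1192 8.9453 12.6381 16.3783] v=[0.9893 1.9538 1.0862 -1.0186]
Max displacement = 2.1192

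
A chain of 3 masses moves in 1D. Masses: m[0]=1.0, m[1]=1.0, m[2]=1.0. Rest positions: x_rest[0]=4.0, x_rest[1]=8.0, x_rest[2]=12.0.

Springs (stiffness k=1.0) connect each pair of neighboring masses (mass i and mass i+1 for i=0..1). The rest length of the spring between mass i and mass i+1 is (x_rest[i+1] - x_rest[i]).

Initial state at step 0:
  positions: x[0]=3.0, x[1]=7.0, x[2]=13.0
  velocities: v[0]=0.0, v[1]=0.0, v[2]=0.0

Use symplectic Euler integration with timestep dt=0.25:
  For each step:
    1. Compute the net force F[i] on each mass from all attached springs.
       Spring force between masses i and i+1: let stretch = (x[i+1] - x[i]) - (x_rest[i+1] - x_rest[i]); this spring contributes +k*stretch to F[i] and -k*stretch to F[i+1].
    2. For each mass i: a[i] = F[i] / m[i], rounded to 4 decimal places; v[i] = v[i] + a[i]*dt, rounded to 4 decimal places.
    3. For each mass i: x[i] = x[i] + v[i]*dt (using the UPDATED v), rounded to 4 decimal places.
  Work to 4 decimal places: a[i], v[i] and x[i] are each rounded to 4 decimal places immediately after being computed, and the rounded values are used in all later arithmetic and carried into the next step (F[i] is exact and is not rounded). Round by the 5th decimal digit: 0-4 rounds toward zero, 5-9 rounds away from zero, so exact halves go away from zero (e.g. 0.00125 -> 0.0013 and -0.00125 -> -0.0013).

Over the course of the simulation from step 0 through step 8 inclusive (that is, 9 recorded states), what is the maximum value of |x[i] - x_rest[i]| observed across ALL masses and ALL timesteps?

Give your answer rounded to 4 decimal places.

Answer: 1.1562

Derivation:
Step 0: x=[3.0000 7.0000 13.0000] v=[0.0000 0.0000 0.0000]
Step 1: x=[3.0000 7.1250 12.8750] v=[0.0000 0.5000 -0.5000]
Step 2: x=[3.0078 7.3516 12.6406] v=[0.0313 0.9063 -0.9375]
Step 3: x=[3.0371 7.6373 12.3257] v=[0.1173 1.1426 -1.2598]
Step 4: x=[3.1040 7.9285 11.9677] v=[0.2674 1.1647 -1.4319]
Step 5: x=[3.2224 8.1706 11.6073] v=[0.4735 0.9684 -1.4417]
Step 6: x=[3.4001 8.3182 11.2821] v=[0.7106 0.5905 -1.3009]
Step 7: x=[3.6351 8.3437 11.0216] v=[0.9401 0.1020 -1.0419]
Step 8: x=[3.9144 8.2423 10.8438] v=[1.1173 -0.4057 -0.7114]
Max displacement = 1.1562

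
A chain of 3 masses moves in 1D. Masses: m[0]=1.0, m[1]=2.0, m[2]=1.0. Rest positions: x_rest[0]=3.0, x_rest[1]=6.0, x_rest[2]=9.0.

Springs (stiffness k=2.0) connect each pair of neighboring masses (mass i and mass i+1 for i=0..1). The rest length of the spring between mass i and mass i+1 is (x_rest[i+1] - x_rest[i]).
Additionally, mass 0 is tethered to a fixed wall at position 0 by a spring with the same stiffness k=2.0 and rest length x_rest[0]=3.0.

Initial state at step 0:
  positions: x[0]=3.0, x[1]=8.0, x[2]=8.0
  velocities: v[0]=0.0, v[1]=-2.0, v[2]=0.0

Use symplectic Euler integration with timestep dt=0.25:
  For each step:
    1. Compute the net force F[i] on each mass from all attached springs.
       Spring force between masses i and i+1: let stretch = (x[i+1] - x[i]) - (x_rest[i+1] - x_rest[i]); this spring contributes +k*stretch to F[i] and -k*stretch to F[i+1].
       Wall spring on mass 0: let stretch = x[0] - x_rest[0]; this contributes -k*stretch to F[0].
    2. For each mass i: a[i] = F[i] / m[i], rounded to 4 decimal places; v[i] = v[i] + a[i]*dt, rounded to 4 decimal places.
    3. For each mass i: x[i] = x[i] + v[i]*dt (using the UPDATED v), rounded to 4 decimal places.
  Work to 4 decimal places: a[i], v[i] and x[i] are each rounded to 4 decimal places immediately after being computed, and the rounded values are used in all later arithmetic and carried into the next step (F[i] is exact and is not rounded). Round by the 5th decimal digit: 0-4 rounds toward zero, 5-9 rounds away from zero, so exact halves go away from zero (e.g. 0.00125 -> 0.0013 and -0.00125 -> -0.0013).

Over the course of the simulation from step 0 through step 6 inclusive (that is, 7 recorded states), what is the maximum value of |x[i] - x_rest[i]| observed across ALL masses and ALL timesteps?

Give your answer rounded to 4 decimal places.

Answer: 2.1821

Derivation:
Step 0: x=[3.0000 8.0000 8.0000] v=[0.0000 -2.0000 0.0000]
Step 1: x=[3.2500 7.1875 8.3750] v=[1.0000 -3.2500 1.5000]
Step 2: x=[3.5860 6.2031 8.9766] v=[1.3438 -3.9375 2.4063]
Step 3: x=[3.8009 5.2285 9.6065] v=[0.8594 -3.8984 2.5196]
Step 4: x=[3.7191 4.4383 10.0642] v=[-0.3273 -3.1608 1.8306]
Step 5: x=[3.2623 3.9548 10.1936] v=[-1.8273 -1.9341 0.5177]
Step 6: x=[2.4843 3.8179 9.9182] v=[-3.1122 -0.5475 -1.1017]
Max displacement = 2.1821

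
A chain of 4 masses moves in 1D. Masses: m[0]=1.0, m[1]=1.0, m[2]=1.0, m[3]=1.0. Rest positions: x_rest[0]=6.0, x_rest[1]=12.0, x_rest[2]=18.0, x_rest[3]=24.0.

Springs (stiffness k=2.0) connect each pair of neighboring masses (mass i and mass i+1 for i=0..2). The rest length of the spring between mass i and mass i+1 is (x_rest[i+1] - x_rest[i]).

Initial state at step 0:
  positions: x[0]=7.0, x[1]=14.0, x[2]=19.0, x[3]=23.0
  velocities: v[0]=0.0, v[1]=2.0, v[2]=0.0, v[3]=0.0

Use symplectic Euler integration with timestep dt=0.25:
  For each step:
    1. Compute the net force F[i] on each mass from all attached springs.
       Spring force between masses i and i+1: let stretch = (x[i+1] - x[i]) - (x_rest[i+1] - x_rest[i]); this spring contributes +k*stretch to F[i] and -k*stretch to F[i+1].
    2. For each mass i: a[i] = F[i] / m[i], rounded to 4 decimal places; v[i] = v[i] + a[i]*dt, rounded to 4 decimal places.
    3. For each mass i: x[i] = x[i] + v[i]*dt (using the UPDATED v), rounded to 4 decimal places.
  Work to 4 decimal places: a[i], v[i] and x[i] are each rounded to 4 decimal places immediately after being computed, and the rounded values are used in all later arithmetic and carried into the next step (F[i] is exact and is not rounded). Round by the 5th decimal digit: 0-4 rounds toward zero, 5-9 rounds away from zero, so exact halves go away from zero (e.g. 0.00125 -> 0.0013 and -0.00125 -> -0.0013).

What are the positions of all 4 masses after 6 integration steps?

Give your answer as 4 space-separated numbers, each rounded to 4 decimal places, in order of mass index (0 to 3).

Step 0: x=[7.0000 14.0000 19.0000 23.0000] v=[0.0000 2.0000 0.0000 0.0000]
Step 1: x=[7.1250 14.2500 18.8750 23.2500] v=[0.5000 1.0000 -0.5000 1.0000]
Step 2: x=[7.3906 14.1875 18.7188 23.7031] v=[1.0625 -0.2500 -0.6250 1.8125]
Step 3: x=[7.7559 13.8418 18.6192 24.2832] v=[1.4610 -1.3828 -0.3985 2.3204]
Step 4: x=[8.1319 13.3325 18.6304 24.9053] v=[1.5040 -2.0371 0.0448 2.4884]
Step 5: x=[8.4080 12.8354 18.7637 25.4931] v=[1.1043 -1.9885 0.5333 2.3510]
Step 6: x=[8.4875 12.5259 18.9972 25.9897] v=[0.3180 -1.2381 0.9339 1.9863]

Answer: 8.4875 12.5259 18.9972 25.9897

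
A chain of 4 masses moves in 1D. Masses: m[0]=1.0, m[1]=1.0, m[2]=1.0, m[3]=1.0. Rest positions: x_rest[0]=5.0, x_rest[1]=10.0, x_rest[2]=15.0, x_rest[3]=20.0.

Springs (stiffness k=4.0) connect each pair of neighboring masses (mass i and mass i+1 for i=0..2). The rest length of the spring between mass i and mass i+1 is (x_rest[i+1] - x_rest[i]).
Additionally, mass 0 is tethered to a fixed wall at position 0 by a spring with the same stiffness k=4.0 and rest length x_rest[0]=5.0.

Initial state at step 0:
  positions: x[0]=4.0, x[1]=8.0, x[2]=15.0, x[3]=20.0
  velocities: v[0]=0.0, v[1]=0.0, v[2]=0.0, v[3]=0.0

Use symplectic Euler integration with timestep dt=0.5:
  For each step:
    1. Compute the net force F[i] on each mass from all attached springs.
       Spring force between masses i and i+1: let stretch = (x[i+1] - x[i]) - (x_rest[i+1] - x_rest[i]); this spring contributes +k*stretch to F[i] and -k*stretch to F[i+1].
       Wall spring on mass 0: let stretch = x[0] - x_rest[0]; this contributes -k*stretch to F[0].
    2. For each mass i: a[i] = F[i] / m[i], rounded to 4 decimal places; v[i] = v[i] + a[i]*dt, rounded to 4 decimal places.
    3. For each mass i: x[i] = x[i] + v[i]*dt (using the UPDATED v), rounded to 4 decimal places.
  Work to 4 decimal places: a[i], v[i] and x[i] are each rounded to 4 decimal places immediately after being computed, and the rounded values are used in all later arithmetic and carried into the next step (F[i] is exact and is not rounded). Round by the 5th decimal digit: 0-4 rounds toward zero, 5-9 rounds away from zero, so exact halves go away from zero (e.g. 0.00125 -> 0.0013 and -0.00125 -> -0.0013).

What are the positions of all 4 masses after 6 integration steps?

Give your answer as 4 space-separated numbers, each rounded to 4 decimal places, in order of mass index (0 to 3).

Answer: 3.0000 11.0000 14.0000 22.0000

Derivation:
Step 0: x=[4.0000 8.0000 15.0000 20.0000] v=[0.0000 0.0000 0.0000 0.0000]
Step 1: x=[4.0000 11.0000 13.0000 20.0000] v=[0.0000 6.0000 -4.0000 0.0000]
Step 2: x=[7.0000 9.0000 16.0000 18.0000] v=[6.0000 -4.0000 6.0000 -4.0000]
Step 3: x=[5.0000 12.0000 14.0000 19.0000] v=[-4.0000 6.0000 -4.0000 2.0000]
Step 4: x=[5.0000 10.0000 15.0000 20.0000] v=[0.0000 -4.0000 2.0000 2.0000]
Step 5: x=[5.0000 8.0000 16.0000 21.0000] v=[0.0000 -4.0000 2.0000 2.0000]
Step 6: x=[3.0000 11.0000 14.0000 22.0000] v=[-4.0000 6.0000 -4.0000 2.0000]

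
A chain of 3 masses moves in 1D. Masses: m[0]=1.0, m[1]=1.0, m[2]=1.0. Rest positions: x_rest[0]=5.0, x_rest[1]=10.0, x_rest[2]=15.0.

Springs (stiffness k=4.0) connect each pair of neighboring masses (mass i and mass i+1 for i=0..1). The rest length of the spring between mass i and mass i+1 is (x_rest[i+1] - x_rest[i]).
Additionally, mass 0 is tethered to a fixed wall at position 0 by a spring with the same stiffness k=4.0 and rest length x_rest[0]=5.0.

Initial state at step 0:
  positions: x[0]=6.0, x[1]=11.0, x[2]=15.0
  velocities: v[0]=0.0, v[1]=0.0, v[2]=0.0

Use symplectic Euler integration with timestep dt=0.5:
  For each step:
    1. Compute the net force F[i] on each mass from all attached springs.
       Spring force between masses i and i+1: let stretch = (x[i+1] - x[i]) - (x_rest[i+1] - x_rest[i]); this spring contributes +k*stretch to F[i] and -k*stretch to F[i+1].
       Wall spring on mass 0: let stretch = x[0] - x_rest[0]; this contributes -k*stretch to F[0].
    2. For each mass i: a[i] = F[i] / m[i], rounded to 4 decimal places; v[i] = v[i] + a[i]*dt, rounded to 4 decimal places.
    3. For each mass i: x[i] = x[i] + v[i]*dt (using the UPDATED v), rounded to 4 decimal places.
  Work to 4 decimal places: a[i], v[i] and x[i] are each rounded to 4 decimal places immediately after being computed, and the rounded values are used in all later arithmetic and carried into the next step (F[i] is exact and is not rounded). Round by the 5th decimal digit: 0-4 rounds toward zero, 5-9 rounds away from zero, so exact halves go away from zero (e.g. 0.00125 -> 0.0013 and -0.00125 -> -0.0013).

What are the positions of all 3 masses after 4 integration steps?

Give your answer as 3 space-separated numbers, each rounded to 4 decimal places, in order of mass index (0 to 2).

Answer: 6.0000 10.0000 14.0000

Derivation:
Step 0: x=[6.0000 11.0000 15.0000] v=[0.0000 0.0000 0.0000]
Step 1: x=[5.0000 10.0000 16.0000] v=[-2.0000 -2.0000 2.0000]
Step 2: x=[4.0000 10.0000 16.0000] v=[-2.0000 0.0000 0.0000]
Step 3: x=[5.0000 10.0000 15.0000] v=[2.0000 0.0000 -2.0000]
Step 4: x=[6.0000 10.0000 14.0000] v=[2.0000 0.0000 -2.0000]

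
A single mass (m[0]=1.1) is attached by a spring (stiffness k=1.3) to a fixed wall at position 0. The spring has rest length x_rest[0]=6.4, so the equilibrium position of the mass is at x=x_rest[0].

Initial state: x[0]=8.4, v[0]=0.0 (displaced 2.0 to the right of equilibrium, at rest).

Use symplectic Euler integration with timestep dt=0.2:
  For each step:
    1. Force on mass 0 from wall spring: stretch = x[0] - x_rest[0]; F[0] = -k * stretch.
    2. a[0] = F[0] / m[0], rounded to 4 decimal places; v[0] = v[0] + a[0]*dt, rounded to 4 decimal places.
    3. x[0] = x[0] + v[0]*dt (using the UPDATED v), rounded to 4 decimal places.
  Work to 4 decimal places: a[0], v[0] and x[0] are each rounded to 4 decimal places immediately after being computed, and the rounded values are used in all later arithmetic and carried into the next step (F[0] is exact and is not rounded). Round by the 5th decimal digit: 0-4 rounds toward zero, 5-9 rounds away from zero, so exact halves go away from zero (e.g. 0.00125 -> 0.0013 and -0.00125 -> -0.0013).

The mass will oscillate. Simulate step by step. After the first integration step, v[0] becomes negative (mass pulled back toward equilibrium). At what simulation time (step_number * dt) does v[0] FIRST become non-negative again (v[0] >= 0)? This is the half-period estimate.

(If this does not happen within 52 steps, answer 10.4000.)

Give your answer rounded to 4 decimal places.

Answer: 3.0000

Derivation:
Step 0: x=[8.4000] v=[0.0000]
Step 1: x=[8.3055] v=[-0.4727]
Step 2: x=[8.1209] v=[-0.9231]
Step 3: x=[7.8549] v=[-1.3299]
Step 4: x=[7.5201] v=[-1.6738]
Step 5: x=[7.1324] v=[-1.9386]
Step 6: x=[6.7101] v=[-2.1117]
Step 7: x=[6.2731] v=[-2.1850]
Step 8: x=[5.8421] v=[-2.1550]
Step 9: x=[5.4375] v=[-2.0231]
Step 10: x=[5.0784] v=[-1.7956]
Step 11: x=[4.7818] v=[-1.4832]
Step 12: x=[4.5617] v=[-1.1007]
Step 13: x=[4.4285] v=[-0.6662]
Step 14: x=[4.3885] v=[-0.2002]
Step 15: x=[4.4435] v=[0.2752]
First v>=0 after going negative at step 15, time=3.0000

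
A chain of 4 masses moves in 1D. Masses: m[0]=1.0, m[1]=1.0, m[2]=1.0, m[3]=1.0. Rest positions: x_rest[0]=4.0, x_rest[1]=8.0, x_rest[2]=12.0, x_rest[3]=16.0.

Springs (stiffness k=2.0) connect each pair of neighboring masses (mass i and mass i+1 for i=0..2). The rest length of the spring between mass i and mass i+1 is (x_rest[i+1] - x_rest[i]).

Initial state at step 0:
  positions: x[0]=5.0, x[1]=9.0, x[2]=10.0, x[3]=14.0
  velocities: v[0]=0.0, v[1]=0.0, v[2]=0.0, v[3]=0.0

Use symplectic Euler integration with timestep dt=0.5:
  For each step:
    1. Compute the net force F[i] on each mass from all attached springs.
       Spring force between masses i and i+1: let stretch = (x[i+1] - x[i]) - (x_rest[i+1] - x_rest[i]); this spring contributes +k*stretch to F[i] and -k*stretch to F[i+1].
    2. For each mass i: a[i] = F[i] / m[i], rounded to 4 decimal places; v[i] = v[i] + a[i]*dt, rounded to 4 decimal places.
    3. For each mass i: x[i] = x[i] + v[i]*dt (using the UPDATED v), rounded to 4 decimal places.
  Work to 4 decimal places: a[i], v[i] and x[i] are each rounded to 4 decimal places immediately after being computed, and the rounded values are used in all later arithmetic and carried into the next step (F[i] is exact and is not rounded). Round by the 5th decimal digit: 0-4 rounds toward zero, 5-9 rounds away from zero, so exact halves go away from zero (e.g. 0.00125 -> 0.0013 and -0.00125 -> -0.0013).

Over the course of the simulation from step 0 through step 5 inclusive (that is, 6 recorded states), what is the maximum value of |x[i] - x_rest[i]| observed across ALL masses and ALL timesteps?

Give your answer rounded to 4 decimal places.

Answer: 2.3750

Derivation:
Step 0: x=[5.0000 9.0000 10.0000 14.0000] v=[0.0000 0.0000 0.0000 0.0000]
Step 1: x=[5.0000 7.5000 11.5000 14.0000] v=[0.0000 -3.0000 3.0000 0.0000]
Step 2: x=[4.2500 6.7500 12.2500 14.7500] v=[-1.5000 -1.5000 1.5000 1.5000]
Step 3: x=[2.7500 7.5000 11.5000 16.2500] v=[-3.0000 1.5000 -1.5000 3.0000]
Step 4: x=[1.6250 7.8750 11.1250 17.3750] v=[-2.2500 0.7500 -0.7500 2.2500]
Step 5: x=[1.6250 6.7500 12.2500 17.3750] v=[0.0000 -2.2500 2.2500 0.0000]
Max displacement = 2.3750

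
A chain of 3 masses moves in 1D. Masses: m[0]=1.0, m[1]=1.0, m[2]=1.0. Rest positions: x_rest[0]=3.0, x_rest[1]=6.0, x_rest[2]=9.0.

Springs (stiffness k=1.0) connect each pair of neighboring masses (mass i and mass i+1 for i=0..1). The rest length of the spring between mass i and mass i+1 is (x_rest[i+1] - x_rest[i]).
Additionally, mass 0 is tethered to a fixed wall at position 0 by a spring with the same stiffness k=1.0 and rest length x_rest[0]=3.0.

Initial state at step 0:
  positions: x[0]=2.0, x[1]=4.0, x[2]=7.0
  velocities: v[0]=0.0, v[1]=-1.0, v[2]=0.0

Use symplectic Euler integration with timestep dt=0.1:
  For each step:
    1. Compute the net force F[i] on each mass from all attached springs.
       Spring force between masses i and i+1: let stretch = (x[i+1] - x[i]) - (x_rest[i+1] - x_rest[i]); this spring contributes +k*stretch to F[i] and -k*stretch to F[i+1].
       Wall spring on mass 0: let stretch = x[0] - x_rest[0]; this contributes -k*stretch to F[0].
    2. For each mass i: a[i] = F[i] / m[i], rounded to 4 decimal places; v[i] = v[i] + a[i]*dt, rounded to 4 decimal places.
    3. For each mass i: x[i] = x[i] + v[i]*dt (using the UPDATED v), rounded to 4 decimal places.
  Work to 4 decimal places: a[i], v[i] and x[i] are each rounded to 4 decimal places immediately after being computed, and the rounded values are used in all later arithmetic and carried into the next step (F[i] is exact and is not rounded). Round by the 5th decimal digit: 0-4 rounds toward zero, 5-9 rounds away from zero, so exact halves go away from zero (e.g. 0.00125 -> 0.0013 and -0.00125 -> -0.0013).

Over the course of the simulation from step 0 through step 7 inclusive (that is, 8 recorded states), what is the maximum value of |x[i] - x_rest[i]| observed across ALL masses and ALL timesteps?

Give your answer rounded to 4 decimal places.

Answer: 2.3393

Derivation:
Step 0: x=[2.0000 4.0000 7.0000] v=[0.0000 -1.0000 0.0000]
Step 1: x=[2.0000 3.9100 7.0000] v=[0.0000 -0.9000 0.0000]
Step 2: x=[1.9991 3.8318 6.9991] v=[-0.0090 -0.7820 -0.0090]
Step 3: x=[1.9965 3.7670 6.9965] v=[-0.0256 -0.6485 -0.0257]
Step 4: x=[1.9917 3.7167 6.9916] v=[-0.0482 -0.5026 -0.0487]
Step 5: x=[1.9842 3.6819 6.9840] v=[-0.0749 -0.3476 -0.0762]
Step 6: x=[1.9738 3.6632 6.9734] v=[-0.1036 -0.1872 -0.1064]
Step 7: x=[1.9606 3.6607 6.9597] v=[-0.1320 -0.0251 -0.1374]
Max displacement = 2.3393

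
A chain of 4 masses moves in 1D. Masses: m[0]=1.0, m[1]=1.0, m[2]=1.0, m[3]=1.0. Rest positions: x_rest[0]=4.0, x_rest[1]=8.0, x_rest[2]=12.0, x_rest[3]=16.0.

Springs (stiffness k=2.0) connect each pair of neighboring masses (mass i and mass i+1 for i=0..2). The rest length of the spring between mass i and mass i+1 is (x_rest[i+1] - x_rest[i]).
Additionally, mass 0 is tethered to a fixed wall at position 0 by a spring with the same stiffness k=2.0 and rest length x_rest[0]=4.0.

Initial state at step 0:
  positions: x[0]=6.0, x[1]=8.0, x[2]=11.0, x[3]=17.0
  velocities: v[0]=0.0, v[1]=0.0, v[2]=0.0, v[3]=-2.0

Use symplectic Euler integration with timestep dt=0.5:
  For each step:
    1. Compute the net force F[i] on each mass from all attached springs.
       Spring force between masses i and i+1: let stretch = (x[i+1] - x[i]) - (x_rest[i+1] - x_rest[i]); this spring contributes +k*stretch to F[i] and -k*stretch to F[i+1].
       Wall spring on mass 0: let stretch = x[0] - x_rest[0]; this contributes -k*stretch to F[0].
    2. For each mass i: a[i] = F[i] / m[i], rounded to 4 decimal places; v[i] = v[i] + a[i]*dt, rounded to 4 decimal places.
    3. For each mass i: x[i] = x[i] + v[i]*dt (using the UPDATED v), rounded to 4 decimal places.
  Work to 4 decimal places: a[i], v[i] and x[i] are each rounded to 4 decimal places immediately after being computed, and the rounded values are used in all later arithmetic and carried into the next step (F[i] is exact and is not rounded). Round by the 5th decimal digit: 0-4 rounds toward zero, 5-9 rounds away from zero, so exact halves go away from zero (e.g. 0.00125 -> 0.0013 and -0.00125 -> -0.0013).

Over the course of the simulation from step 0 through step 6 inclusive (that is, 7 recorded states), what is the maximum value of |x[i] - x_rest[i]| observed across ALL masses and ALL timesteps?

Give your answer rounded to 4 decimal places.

Step 0: x=[6.0000 8.0000 11.0000 17.0000] v=[0.0000 0.0000 0.0000 -2.0000]
Step 1: x=[4.0000 8.5000 12.5000 15.0000] v=[-4.0000 1.0000 3.0000 -4.0000]
Step 2: x=[2.2500 8.7500 13.2500 13.7500] v=[-3.5000 0.5000 1.5000 -2.5000]
Step 3: x=[2.6250 8.0000 12.0000 14.2500] v=[0.7500 -1.5000 -2.5000 1.0000]
Step 4: x=[4.3750 6.5625 9.8750 15.6250] v=[3.5000 -2.8750 -4.2500 2.7500]
Step 5: x=[5.0313 5.6875 8.9688 16.1250] v=[1.3125 -1.7500 -1.8125 1.0000]
Step 6: x=[3.5000 6.1251 10.0000 15.0469] v=[-3.0626 0.8751 2.0624 -2.1562]
Max displacement = 3.0312

Answer: 3.0312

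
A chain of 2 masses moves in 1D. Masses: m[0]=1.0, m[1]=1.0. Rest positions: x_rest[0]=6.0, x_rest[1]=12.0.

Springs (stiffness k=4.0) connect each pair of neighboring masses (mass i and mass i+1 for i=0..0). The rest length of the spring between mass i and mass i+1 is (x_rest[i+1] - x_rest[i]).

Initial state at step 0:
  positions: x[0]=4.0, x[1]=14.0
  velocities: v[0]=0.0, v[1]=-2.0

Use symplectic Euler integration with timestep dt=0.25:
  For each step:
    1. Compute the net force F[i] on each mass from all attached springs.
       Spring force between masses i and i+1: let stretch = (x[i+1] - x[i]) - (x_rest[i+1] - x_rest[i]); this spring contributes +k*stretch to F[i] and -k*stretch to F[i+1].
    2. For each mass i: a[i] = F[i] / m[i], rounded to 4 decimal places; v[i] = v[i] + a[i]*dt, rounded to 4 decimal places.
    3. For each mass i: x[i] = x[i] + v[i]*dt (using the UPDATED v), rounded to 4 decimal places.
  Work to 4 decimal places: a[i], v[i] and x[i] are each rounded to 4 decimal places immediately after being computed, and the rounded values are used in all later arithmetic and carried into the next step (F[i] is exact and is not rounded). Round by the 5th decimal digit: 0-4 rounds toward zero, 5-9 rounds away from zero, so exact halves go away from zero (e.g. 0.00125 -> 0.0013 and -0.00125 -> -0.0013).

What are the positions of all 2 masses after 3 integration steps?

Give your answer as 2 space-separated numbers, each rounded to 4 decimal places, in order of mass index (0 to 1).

Answer: 7.3125 9.1875

Derivation:
Step 0: x=[4.0000 14.0000] v=[0.0000 -2.0000]
Step 1: x=[5.0000 12.5000] v=[4.0000 -6.0000]
Step 2: x=[6.3750 10.6250] v=[5.5000 -7.5000]
Step 3: x=[7.3125 9.1875] v=[3.7500 -5.7500]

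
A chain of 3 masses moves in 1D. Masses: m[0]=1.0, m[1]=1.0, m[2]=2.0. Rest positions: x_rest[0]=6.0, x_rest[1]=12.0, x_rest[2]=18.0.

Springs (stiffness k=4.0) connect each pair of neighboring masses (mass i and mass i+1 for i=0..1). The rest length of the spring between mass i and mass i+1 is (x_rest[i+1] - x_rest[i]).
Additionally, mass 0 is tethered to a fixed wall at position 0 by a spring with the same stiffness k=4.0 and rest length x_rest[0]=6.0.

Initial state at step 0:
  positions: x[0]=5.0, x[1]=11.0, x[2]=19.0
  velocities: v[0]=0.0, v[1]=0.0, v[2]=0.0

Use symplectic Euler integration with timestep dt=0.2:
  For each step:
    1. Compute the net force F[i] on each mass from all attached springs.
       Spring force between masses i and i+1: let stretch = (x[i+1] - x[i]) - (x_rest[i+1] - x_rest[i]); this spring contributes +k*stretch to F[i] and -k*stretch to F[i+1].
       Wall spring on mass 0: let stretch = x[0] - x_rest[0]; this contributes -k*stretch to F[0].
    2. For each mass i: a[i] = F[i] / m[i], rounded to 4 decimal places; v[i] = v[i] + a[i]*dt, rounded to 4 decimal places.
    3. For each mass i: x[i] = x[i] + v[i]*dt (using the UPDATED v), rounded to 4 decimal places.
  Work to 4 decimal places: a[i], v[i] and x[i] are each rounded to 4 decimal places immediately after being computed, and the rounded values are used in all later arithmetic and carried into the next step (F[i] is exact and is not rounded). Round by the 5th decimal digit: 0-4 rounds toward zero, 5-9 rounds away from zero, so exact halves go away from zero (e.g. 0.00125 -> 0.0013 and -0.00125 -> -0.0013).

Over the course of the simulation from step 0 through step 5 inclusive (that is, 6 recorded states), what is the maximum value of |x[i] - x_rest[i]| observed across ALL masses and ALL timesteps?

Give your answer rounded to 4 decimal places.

Step 0: x=[5.0000 11.0000 19.0000] v=[0.0000 0.0000 0.0000]
Step 1: x=[5.1600 11.3200 18.8400] v=[0.8000 1.6000 -0.8000]
Step 2: x=[5.4800 11.8576 18.5584] v=[1.6000 2.6880 -1.4080]
Step 3: x=[5.9436 12.4469 18.2207] v=[2.3181 2.9466 -1.6883]
Step 4: x=[6.4968 12.9195 17.9011] v=[2.7659 2.3630 -1.5978]
Step 5: x=[7.0381 13.1615 17.6630] v=[2.7066 1.2101 -1.1904]
Max displacement = 1.1615

Answer: 1.1615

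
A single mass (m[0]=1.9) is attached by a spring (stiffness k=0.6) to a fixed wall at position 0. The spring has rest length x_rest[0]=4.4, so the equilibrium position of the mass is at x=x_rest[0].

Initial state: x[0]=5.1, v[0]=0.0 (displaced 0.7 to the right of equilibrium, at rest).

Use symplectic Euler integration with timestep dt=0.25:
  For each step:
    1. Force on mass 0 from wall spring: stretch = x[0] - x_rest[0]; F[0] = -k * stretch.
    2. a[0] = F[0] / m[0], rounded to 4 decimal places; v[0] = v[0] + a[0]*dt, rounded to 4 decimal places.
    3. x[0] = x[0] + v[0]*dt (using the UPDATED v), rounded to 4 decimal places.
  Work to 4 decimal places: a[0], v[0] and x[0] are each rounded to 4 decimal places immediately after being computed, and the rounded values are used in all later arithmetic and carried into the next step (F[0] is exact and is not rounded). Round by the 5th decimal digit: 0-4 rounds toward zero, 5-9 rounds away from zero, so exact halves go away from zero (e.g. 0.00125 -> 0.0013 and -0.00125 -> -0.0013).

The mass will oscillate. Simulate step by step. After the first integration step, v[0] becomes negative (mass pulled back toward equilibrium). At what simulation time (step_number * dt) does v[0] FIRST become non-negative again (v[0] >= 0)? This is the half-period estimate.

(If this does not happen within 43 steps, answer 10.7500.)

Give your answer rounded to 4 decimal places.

Step 0: x=[5.1000] v=[0.0000]
Step 1: x=[5.0862] v=[-0.0553]
Step 2: x=[5.0588] v=[-0.1095]
Step 3: x=[5.0184] v=[-0.1615]
Step 4: x=[4.9658] v=[-0.2103]
Step 5: x=[4.9021] v=[-0.2550]
Step 6: x=[4.8284] v=[-0.2947]
Step 7: x=[4.7463] v=[-0.3285]
Step 8: x=[4.6573] v=[-0.3559]
Step 9: x=[4.5633] v=[-0.3762]
Step 10: x=[4.4660] v=[-0.3891]
Step 11: x=[4.3674] v=[-0.3943]
Step 12: x=[4.2695] v=[-0.3917]
Step 13: x=[4.1742] v=[-0.3814]
Step 14: x=[4.0833] v=[-0.3636]
Step 15: x=[3.9987] v=[-0.3386]
Step 16: x=[3.9220] v=[-0.3069]
Step 17: x=[3.8547] v=[-0.2692]
Step 18: x=[3.7982] v=[-0.2262]
Step 19: x=[3.7535] v=[-0.1787]
Step 20: x=[3.7216] v=[-0.1277]
Step 21: x=[3.7031] v=[-0.0742]
Step 22: x=[3.6983] v=[-0.0192]
Step 23: x=[3.7074] v=[0.0362]
First v>=0 after going negative at step 23, time=5.7500

Answer: 5.7500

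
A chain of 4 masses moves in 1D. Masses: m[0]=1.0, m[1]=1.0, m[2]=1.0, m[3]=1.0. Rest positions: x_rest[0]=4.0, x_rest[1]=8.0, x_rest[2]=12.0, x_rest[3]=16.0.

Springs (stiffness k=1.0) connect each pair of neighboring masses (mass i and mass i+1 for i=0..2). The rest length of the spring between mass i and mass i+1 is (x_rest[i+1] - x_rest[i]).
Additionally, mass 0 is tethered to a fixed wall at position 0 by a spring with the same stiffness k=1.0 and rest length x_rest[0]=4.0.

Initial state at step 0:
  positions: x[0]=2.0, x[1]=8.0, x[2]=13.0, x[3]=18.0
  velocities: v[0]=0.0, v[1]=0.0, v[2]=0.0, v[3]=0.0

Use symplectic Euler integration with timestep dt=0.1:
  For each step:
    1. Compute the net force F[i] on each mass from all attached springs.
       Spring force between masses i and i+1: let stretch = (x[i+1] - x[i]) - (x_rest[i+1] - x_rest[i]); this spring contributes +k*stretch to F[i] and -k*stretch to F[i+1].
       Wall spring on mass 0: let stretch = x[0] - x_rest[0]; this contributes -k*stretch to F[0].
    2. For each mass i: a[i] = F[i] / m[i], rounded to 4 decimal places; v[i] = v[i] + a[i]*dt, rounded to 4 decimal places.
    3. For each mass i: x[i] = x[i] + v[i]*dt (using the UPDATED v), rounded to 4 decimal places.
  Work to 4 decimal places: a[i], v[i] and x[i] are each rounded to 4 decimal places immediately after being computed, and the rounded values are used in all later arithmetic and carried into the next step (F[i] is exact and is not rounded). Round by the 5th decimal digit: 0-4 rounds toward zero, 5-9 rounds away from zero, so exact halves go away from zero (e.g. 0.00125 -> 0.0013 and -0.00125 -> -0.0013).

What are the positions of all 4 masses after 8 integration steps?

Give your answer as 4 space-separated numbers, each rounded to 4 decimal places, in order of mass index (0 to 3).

Answer: 3.2616 7.7558 12.9628 17.6596

Derivation:
Step 0: x=[2.0000 8.0000 13.0000 18.0000] v=[0.0000 0.0000 0.0000 0.0000]
Step 1: x=[2.0400 7.9900 13.0000 17.9900] v=[0.4000 -0.1000 0.0000 -0.1000]
Step 2: x=[2.1191 7.9706 12.9998 17.9701] v=[0.7910 -0.1940 -0.0020 -0.1990]
Step 3: x=[2.2355 7.9430 12.9990 17.9405] v=[1.1642 -0.2762 -0.0079 -0.2960]
Step 4: x=[2.3866 7.9089 12.9971 17.9015] v=[1.5114 -0.3414 -0.0194 -0.3902]
Step 5: x=[2.5691 7.8704 12.9933 17.8534] v=[1.8250 -0.3848 -0.0378 -0.4806]
Step 6: x=[2.7789 7.8301 12.9869 17.7967] v=[2.0982 -0.4026 -0.0641 -0.5666]
Step 7: x=[3.0114 7.7909 12.9770 17.7319] v=[2.3254 -0.3920 -0.0988 -0.6476]
Step 8: x=[3.2616 7.7558 12.9628 17.6596] v=[2.5022 -0.3513 -0.1419 -0.7231]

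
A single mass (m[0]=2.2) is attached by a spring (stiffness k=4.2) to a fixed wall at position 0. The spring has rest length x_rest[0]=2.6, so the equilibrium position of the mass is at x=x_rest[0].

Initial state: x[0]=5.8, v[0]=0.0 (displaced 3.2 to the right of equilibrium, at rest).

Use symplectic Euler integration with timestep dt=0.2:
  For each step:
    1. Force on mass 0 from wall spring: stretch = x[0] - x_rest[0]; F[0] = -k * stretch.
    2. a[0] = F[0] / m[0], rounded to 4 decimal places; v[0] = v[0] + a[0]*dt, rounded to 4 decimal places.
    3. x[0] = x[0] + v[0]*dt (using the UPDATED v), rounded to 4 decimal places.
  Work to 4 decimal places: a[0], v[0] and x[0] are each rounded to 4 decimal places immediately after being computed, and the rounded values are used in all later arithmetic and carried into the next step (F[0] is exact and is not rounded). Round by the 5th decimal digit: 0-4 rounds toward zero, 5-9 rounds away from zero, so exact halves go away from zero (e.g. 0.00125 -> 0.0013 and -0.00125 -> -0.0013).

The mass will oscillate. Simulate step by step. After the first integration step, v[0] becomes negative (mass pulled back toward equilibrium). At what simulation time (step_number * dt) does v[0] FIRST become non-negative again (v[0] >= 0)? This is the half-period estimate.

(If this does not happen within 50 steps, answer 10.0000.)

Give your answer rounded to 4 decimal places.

Step 0: x=[5.8000] v=[0.0000]
Step 1: x=[5.5556] v=[-1.2218]
Step 2: x=[5.0855] v=[-2.3503]
Step 3: x=[4.4256] v=[-3.2993]
Step 4: x=[3.6263] v=[-3.9963]
Step 5: x=[2.7487] v=[-4.3882]
Step 6: x=[1.8597] v=[-4.4450]
Step 7: x=[1.0272] v=[-4.1623]
Step 8: x=[0.3148] v=[-3.5618]
Step 9: x=[-0.2231] v=[-2.6893]
Step 10: x=[-0.5454] v=[-1.6114]
Step 11: x=[-0.6275] v=[-0.4104]
Step 12: x=[-0.4631] v=[0.8219]
First v>=0 after going negative at step 12, time=2.4000

Answer: 2.4000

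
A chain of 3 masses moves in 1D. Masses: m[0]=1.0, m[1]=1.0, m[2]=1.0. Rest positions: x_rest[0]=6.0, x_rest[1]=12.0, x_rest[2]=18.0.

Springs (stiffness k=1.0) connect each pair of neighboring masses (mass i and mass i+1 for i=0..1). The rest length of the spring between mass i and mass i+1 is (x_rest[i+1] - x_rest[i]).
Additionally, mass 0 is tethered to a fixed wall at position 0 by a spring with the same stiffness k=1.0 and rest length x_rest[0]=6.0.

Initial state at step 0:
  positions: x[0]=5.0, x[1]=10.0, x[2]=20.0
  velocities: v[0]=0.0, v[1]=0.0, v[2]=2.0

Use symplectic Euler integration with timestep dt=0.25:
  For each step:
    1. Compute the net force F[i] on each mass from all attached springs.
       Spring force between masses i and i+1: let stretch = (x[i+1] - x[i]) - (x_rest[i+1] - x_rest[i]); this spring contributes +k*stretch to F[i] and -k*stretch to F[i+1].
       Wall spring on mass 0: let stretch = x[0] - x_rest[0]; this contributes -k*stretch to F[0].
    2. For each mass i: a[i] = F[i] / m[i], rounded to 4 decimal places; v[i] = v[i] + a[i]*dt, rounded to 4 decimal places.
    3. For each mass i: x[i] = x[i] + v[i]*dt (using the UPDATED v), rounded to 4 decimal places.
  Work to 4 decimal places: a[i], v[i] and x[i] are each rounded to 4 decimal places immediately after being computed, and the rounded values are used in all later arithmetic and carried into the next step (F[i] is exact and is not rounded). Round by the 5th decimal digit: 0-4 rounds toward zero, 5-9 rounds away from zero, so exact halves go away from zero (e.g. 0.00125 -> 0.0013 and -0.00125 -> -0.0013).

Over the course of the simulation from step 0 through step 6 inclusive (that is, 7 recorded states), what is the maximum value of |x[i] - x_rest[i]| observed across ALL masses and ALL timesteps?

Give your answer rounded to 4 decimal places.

Step 0: x=[5.0000 10.0000 20.0000] v=[0.0000 0.0000 2.0000]
Step 1: x=[5.0000 10.3125 20.2500] v=[0.0000 1.2500 1.0000]
Step 2: x=[5.0195 10.9141 20.2539] v=[0.0781 2.4063 0.0156]
Step 3: x=[5.0937 11.7310 20.0491] v=[0.2969 3.2676 -0.8194]
Step 4: x=[5.2644 12.6530 19.6994] v=[0.6828 3.6878 -1.3989]
Step 5: x=[5.5679 13.5536 19.2843] v=[1.2139 3.6023 -1.6605]
Step 6: x=[6.0225 14.3133 18.8860] v=[1.8184 3.0386 -1.5932]
Max displacement = 2.3133

Answer: 2.3133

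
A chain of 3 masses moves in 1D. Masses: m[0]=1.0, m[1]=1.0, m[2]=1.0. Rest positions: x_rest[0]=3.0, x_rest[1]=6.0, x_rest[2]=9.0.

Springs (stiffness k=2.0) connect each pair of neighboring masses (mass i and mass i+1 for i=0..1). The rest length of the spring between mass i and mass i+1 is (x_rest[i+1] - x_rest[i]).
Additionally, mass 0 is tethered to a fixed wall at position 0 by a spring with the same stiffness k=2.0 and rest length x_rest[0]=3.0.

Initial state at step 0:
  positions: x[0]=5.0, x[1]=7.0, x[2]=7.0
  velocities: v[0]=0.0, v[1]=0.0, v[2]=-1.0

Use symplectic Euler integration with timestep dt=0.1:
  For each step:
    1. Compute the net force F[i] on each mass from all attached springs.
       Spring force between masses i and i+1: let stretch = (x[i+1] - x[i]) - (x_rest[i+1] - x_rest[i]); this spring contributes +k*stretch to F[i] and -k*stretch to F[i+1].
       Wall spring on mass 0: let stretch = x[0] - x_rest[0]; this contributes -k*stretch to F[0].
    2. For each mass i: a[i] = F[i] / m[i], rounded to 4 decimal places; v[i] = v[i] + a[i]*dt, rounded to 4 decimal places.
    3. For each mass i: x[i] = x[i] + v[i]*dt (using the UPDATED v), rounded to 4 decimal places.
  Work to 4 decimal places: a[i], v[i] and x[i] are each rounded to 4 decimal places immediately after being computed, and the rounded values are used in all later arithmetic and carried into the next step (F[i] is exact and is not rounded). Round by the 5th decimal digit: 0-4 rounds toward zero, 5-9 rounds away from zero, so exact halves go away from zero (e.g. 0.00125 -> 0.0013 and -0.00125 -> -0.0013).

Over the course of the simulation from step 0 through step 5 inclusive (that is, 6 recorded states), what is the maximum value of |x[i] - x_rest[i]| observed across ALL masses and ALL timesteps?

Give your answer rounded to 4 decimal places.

Answer: 2.0400

Derivation:
Step 0: x=[5.0000 7.0000 7.0000] v=[0.0000 0.0000 -1.0000]
Step 1: x=[4.9400 6.9600 6.9600] v=[-0.6000 -0.4000 -0.4000]
Step 2: x=[4.8216 6.8796 6.9800] v=[-1.1840 -0.8040 0.2000]
Step 3: x=[4.6479 6.7601 7.0580] v=[-1.7367 -1.1955 0.7799]
Step 4: x=[4.4235 6.6043 7.1900] v=[-2.2438 -1.5584 1.3203]
Step 5: x=[4.1543 6.4166 7.3703] v=[-2.6923 -1.8774 1.8032]
Max displacement = 2.0400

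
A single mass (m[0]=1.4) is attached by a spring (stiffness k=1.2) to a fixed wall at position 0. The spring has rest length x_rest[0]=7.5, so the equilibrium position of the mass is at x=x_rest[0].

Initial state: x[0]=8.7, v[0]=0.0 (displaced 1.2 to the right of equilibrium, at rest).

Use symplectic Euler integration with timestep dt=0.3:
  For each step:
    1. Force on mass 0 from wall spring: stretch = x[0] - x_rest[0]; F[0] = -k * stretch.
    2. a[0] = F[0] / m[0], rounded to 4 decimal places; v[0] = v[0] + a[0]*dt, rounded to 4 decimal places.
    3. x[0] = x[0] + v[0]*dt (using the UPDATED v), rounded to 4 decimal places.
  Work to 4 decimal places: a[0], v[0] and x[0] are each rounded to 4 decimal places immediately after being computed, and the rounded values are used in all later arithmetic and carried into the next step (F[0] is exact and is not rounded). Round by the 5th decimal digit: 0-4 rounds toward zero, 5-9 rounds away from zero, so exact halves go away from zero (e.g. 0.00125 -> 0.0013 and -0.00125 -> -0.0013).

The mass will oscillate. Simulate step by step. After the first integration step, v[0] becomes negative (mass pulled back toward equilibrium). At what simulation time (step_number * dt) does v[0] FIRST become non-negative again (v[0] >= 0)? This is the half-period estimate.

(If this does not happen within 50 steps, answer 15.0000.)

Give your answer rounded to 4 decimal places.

Answer: 3.6000

Derivation:
Step 0: x=[8.7000] v=[0.0000]
Step 1: x=[8.6074] v=[-0.3086]
Step 2: x=[8.4294] v=[-0.5934]
Step 3: x=[8.1797] v=[-0.8324]
Step 4: x=[7.8775] v=[-1.0072]
Step 5: x=[7.5462] v=[-1.1043]
Step 6: x=[7.2113] v=[-1.1162]
Step 7: x=[6.8987] v=[-1.0420]
Step 8: x=[6.6325] v=[-0.8874]
Step 9: x=[6.4332] v=[-0.6643]
Step 10: x=[6.3162] v=[-0.3900]
Step 11: x=[6.2905] v=[-0.0856]
Step 12: x=[6.3581] v=[0.2254]
First v>=0 after going negative at step 12, time=3.6000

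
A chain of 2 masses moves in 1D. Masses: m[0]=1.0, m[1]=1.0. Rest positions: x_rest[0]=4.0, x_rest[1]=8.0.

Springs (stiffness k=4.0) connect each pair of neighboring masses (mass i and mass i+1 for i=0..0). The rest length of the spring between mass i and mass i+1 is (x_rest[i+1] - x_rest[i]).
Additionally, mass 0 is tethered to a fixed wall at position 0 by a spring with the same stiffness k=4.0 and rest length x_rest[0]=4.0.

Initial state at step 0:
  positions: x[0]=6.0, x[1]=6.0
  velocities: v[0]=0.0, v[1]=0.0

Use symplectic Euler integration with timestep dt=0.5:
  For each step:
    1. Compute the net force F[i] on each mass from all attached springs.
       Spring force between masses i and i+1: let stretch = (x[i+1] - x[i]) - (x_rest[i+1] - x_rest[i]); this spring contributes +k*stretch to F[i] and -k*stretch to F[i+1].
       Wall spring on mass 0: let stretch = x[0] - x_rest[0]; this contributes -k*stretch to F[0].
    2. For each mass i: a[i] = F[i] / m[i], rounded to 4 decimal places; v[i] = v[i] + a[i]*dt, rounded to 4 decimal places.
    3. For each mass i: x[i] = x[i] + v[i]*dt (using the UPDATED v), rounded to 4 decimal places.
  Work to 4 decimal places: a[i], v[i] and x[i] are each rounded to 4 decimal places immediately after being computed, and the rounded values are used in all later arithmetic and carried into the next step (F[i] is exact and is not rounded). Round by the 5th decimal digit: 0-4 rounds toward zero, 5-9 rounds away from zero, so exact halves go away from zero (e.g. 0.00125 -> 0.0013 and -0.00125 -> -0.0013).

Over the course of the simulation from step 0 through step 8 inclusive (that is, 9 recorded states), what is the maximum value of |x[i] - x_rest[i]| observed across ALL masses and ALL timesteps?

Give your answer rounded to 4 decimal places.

Answer: 4.0000

Derivation:
Step 0: x=[6.0000 6.0000] v=[0.0000 0.0000]
Step 1: x=[0.0000 10.0000] v=[-12.0000 8.0000]
Step 2: x=[4.0000 8.0000] v=[8.0000 -4.0000]
Step 3: x=[8.0000 6.0000] v=[8.0000 -4.0000]
Step 4: x=[2.0000 10.0000] v=[-12.0000 8.0000]
Step 5: x=[2.0000 10.0000] v=[0.0000 0.0000]
Step 6: x=[8.0000 6.0000] v=[12.0000 -8.0000]
Step 7: x=[4.0000 8.0000] v=[-8.0000 4.0000]
Step 8: x=[0.0000 10.0000] v=[-8.0000 4.0000]
Max displacement = 4.0000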